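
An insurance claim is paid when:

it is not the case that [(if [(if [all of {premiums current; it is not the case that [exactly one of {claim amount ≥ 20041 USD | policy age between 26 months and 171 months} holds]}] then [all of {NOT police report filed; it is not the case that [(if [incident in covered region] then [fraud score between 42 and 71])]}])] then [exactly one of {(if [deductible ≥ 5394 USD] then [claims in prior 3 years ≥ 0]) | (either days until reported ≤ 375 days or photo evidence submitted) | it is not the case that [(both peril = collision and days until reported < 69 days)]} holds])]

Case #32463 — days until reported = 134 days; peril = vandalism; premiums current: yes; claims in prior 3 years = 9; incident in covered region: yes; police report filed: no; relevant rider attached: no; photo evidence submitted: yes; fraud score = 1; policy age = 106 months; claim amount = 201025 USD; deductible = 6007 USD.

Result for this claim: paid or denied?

Paid

Atomic conditions:
  premiums current: yes → true
  claim amount ≥ 20041 USD: 201025 ≥ 20041 is true
  policy age between 26 months and 171 months: 106 in [26, 171] is true
  NOT police report filed: no → true
  incident in covered region: yes → true
  fraud score between 42 and 71: 1 in [42, 71] is false
  deductible ≥ 5394 USD: 6007 ≥ 5394 is true
  claims in prior 3 years ≥ 0: 9 ≥ 0 is true
  days until reported ≤ 375 days: 134 ≤ 375 is true
  photo evidence submitted: yes → true
  peril = collision: vandalism == collision is false
  days until reported < 69 days: 134 < 69 is false
Combine:
[1.1.1.2.1] exactly-one(true, true) = false
[1.1.1.2] NOT false = true
[1.1.1] true AND true = true
[1.1.2.2.1] true → false = false
[1.1.2.2] NOT false = true
[1.1.2] true AND true = true
[1.1] true → true = true
[1.2.1] true → true = true
[1.2.2] true OR true = true
[1.2.3.1] false AND false = false
[1.2.3] NOT false = true
[1.2] exactly-one(true, true, true) = false
[1] true → false = false
[root] NOT false = true
Overall: true → paid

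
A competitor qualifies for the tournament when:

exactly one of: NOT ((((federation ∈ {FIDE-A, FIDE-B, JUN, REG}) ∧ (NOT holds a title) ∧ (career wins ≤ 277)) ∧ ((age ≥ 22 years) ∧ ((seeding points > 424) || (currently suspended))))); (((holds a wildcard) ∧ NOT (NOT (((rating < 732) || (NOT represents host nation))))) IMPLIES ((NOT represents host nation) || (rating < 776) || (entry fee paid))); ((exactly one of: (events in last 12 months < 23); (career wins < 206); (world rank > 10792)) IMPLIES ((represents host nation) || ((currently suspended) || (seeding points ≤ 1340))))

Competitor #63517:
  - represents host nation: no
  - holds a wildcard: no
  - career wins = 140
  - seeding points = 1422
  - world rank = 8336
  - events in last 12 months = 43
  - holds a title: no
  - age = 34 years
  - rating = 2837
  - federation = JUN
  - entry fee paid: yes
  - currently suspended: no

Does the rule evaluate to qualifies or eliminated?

Atomic conditions:
  federation ∈ {FIDE-A, FIDE-B, JUN, REG}: JUN is in the set → true
  NOT holds a title: no → true
  career wins ≤ 277: 140 ≤ 277 is true
  age ≥ 22 years: 34 ≥ 22 is true
  seeding points > 424: 1422 > 424 is true
  currently suspended: no → false
  holds a wildcard: no → false
  rating < 732: 2837 < 732 is false
  NOT represents host nation: no → true
  rating < 776: 2837 < 776 is false
  entry fee paid: yes → true
  events in last 12 months < 23: 43 < 23 is false
  career wins < 206: 140 < 206 is true
  world rank > 10792: 8336 > 10792 is false
  represents host nation: no → false
  seeding points ≤ 1340: 1422 ≤ 1340 is false
Combine:
[1.1.1] true AND true AND true = true
[1.1.2.2] true OR false = true
[1.1.2] true AND true = true
[1.1] true AND true = true
[1] NOT true = false
[2.1.2.1.1] false OR true = true
[2.1.2.1] NOT true = false
[2.1.2] NOT false = true
[2.1] false AND true = false
[2.2] true OR false OR true = true
[2] false → true (antecedent false ⇒ implication holds) = true
[3.1] exactly-one(false, true, false) = true
[3.2.2] false OR false = false
[3.2] false OR false = false
[3] true → false = false
[root] exactly-one(false, true, false) = true
Overall: true → qualifies

Qualifies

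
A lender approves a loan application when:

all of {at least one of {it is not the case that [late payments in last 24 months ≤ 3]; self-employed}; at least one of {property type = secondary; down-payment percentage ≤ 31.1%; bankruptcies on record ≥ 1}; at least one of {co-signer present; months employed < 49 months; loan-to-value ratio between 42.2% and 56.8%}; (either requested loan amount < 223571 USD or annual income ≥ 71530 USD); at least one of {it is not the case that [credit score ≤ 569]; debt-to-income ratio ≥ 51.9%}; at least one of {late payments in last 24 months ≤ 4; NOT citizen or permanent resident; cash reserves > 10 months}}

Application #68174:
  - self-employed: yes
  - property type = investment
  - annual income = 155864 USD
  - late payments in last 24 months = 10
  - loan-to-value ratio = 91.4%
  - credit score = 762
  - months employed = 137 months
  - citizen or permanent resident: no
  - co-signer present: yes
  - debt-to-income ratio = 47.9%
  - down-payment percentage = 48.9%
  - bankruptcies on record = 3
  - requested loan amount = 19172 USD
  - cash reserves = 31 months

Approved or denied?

Atomic conditions:
  late payments in last 24 months ≤ 3: 10 ≤ 3 is false
  self-employed: yes → true
  property type = secondary: investment == secondary is false
  down-payment percentage ≤ 31.1%: 48.9 ≤ 31.1 is false
  bankruptcies on record ≥ 1: 3 ≥ 1 is true
  co-signer present: yes → true
  months employed < 49 months: 137 < 49 is false
  loan-to-value ratio between 42.2% and 56.8%: 91.4 in [42.2, 56.8] is false
  requested loan amount < 223571 USD: 19172 < 223571 is true
  annual income ≥ 71530 USD: 155864 ≥ 71530 is true
  credit score ≤ 569: 762 ≤ 569 is false
  debt-to-income ratio ≥ 51.9%: 47.9 ≥ 51.9 is false
  late payments in last 24 months ≤ 4: 10 ≤ 4 is false
  NOT citizen or permanent resident: no → true
  cash reserves > 10 months: 31 > 10 is true
Combine:
[1.1] NOT false = true
[1] true OR true = true
[2] false OR false OR true = true
[3] true OR false OR false = true
[4] true OR true = true
[5.1] NOT false = true
[5] true OR false = true
[6] false OR true OR true = true
[root] true AND true AND true AND true AND true AND true = true
Overall: true → approved

Approved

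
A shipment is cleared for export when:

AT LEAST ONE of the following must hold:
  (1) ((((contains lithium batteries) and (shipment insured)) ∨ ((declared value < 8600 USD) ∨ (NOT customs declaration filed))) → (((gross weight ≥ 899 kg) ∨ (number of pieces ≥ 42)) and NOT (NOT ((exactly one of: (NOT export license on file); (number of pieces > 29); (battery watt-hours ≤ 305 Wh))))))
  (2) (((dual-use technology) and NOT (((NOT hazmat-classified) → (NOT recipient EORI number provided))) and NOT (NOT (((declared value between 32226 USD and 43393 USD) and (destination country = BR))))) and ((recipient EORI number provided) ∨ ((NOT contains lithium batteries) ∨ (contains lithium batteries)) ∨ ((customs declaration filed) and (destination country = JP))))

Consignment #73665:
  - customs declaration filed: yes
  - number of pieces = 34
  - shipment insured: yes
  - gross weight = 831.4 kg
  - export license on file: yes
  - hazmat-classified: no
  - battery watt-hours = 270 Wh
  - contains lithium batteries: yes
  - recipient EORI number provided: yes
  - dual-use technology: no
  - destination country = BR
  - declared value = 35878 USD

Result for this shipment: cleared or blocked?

Blocked

Atomic conditions:
  contains lithium batteries: yes → true
  shipment insured: yes → true
  declared value < 8600 USD: 35878 < 8600 is false
  NOT customs declaration filed: yes → false
  gross weight ≥ 899 kg: 831.4 ≥ 899 is false
  number of pieces ≥ 42: 34 ≥ 42 is false
  NOT export license on file: yes → false
  number of pieces > 29: 34 > 29 is true
  battery watt-hours ≤ 305 Wh: 270 ≤ 305 is true
  dual-use technology: no → false
  NOT hazmat-classified: no → true
  NOT recipient EORI number provided: yes → false
  declared value between 32226 USD and 43393 USD: 35878 in [32226, 43393] is true
  destination country = BR: BR == BR is true
  recipient EORI number provided: yes → true
  NOT contains lithium batteries: yes → false
  customs declaration filed: yes → true
  destination country = JP: BR == JP is false
Combine:
[1.1.1] true AND true = true
[1.1.2] false OR false = false
[1.1] true OR false = true
[1.2.1] false OR false = false
[1.2.2.1.1] exactly-one(false, true, true) = false
[1.2.2.1] NOT false = true
[1.2.2] NOT true = false
[1.2] false AND false = false
[1] true → false = false
[2.1.2.1] true → false = false
[2.1.2] NOT false = true
[2.1.3.1.1] true AND true = true
[2.1.3.1] NOT true = false
[2.1.3] NOT false = true
[2.1] false AND true AND true = false
[2.2.2] false OR true = true
[2.2.3] true AND false = false
[2.2] true OR true OR false = true
[2] false AND true = false
[root] false OR false = false
Overall: false → blocked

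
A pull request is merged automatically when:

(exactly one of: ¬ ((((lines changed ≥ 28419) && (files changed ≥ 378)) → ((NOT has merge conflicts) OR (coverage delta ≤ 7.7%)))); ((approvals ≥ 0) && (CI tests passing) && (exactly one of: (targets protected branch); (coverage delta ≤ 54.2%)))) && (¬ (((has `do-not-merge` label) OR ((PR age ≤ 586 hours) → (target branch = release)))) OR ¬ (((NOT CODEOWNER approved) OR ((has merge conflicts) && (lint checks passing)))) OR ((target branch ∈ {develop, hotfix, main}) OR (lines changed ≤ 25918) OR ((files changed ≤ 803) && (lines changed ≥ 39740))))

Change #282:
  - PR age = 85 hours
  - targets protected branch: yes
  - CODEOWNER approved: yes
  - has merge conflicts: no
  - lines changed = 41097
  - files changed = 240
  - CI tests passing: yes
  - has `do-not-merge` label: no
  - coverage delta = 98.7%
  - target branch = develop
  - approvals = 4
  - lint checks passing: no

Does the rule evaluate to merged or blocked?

Merged

Atomic conditions:
  lines changed ≥ 28419: 41097 ≥ 28419 is true
  files changed ≥ 378: 240 ≥ 378 is false
  NOT has merge conflicts: no → true
  coverage delta ≤ 7.7%: 98.7 ≤ 7.7 is false
  approvals ≥ 0: 4 ≥ 0 is true
  CI tests passing: yes → true
  targets protected branch: yes → true
  coverage delta ≤ 54.2%: 98.7 ≤ 54.2 is false
  has `do-not-merge` label: no → false
  PR age ≤ 586 hours: 85 ≤ 586 is true
  target branch = release: develop == release is false
  NOT CODEOWNER approved: yes → false
  has merge conflicts: no → false
  lint checks passing: no → false
  target branch ∈ {develop, hotfix, main}: develop is in the set → true
  lines changed ≤ 25918: 41097 ≤ 25918 is false
  files changed ≤ 803: 240 ≤ 803 is true
  lines changed ≥ 39740: 41097 ≥ 39740 is true
Combine:
[1.1.1.1] true AND false = false
[1.1.1.2] true OR false = true
[1.1.1] false → true (antecedent false ⇒ implication holds) = true
[1.1] NOT true = false
[1.2.3] exactly-one(true, false) = true
[1.2] true AND true AND true = true
[1] exactly-one(false, true) = true
[2.1.1.2] true → false = false
[2.1.1] false OR false = false
[2.1] NOT false = true
[2.2.1.2] false AND false = false
[2.2.1] false OR false = false
[2.2] NOT false = true
[2.3.3] true AND true = true
[2.3] true OR false OR true = true
[2] true OR true OR true = true
[root] true AND true = true
Overall: true → merged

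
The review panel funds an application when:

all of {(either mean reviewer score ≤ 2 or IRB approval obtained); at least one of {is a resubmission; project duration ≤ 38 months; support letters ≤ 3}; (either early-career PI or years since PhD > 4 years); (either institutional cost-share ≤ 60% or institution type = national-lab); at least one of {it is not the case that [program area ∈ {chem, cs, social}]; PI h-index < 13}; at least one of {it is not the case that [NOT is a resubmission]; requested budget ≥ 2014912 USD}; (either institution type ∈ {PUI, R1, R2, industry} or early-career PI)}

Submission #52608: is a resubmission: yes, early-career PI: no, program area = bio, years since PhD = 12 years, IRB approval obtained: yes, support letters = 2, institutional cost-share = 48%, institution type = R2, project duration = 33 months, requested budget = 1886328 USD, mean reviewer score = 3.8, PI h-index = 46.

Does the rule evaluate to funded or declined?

Funded

Atomic conditions:
  mean reviewer score ≤ 2: 3.8 ≤ 2 is false
  IRB approval obtained: yes → true
  is a resubmission: yes → true
  project duration ≤ 38 months: 33 ≤ 38 is true
  support letters ≤ 3: 2 ≤ 3 is true
  early-career PI: no → false
  years since PhD > 4 years: 12 > 4 is true
  institutional cost-share ≤ 60%: 48 ≤ 60 is true
  institution type = national-lab: R2 == national-lab is false
  program area ∈ {chem, cs, social}: bio is not in the set → false
  PI h-index < 13: 46 < 13 is false
  NOT is a resubmission: yes → false
  requested budget ≥ 2014912 USD: 1886328 ≥ 2014912 is false
  institution type ∈ {PUI, R1, R2, industry}: R2 is in the set → true
Combine:
[1] false OR true = true
[2] true OR true OR true = true
[3] false OR true = true
[4] true OR false = true
[5.1] NOT false = true
[5] true OR false = true
[6.1] NOT false = true
[6] true OR false = true
[7] true OR false = true
[root] true AND true AND true AND true AND true AND true AND true = true
Overall: true → funded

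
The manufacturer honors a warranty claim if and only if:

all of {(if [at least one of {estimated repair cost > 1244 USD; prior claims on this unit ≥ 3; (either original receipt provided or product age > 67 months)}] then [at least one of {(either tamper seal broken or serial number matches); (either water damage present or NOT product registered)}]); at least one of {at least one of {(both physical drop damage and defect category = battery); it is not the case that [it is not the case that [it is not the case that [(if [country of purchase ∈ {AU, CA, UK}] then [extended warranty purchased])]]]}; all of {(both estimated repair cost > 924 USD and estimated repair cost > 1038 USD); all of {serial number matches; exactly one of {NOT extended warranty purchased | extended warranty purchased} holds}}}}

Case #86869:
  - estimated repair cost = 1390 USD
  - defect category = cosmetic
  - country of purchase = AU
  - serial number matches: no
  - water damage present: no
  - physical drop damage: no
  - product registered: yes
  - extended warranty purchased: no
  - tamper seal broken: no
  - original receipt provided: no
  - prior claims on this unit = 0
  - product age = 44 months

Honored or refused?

Refused

Atomic conditions:
  estimated repair cost > 1244 USD: 1390 > 1244 is true
  prior claims on this unit ≥ 3: 0 ≥ 3 is false
  original receipt provided: no → false
  product age > 67 months: 44 > 67 is false
  tamper seal broken: no → false
  serial number matches: no → false
  water damage present: no → false
  NOT product registered: yes → false
  physical drop damage: no → false
  defect category = battery: cosmetic == battery is false
  country of purchase ∈ {AU, CA, UK}: AU is in the set → true
  extended warranty purchased: no → false
  estimated repair cost > 924 USD: 1390 > 924 is true
  estimated repair cost > 1038 USD: 1390 > 1038 is true
  NOT extended warranty purchased: no → true
Combine:
[1.1.3] false OR false = false
[1.1] true OR false OR false = true
[1.2.1] false OR false = false
[1.2.2] false OR false = false
[1.2] false OR false = false
[1] true → false = false
[2.1.1] false AND false = false
[2.1.2.1.1.1] true → false = false
[2.1.2.1.1] NOT false = true
[2.1.2.1] NOT true = false
[2.1.2] NOT false = true
[2.1] false OR true = true
[2.2.1] true AND true = true
[2.2.2.2] exactly-one(true, false) = true
[2.2.2] false AND true = false
[2.2] true AND false = false
[2] true OR false = true
[root] false AND true = false
Overall: false → refused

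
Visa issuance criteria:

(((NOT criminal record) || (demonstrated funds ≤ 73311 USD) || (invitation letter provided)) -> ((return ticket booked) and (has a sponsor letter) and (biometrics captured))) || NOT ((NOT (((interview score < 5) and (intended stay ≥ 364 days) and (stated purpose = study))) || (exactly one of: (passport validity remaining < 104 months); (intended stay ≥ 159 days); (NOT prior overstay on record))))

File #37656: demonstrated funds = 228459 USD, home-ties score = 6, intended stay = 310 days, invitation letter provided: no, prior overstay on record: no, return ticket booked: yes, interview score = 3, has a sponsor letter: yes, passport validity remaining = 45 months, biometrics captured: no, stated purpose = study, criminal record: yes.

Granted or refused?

Granted

Atomic conditions:
  NOT criminal record: yes → false
  demonstrated funds ≤ 73311 USD: 228459 ≤ 73311 is false
  invitation letter provided: no → false
  return ticket booked: yes → true
  has a sponsor letter: yes → true
  biometrics captured: no → false
  interview score < 5: 3 < 5 is true
  intended stay ≥ 364 days: 310 ≥ 364 is false
  stated purpose = study: study == study is true
  passport validity remaining < 104 months: 45 < 104 is true
  intended stay ≥ 159 days: 310 ≥ 159 is true
  NOT prior overstay on record: no → true
Combine:
[1.1] false OR false OR false = false
[1.2] true AND true AND false = false
[1] false → false (antecedent false ⇒ implication holds) = true
[2.1.1.1] true AND false AND true = false
[2.1.1] NOT false = true
[2.1.2] exactly-one(true, true, true) = false
[2.1] true OR false = true
[2] NOT true = false
[root] true OR false = true
Overall: true → granted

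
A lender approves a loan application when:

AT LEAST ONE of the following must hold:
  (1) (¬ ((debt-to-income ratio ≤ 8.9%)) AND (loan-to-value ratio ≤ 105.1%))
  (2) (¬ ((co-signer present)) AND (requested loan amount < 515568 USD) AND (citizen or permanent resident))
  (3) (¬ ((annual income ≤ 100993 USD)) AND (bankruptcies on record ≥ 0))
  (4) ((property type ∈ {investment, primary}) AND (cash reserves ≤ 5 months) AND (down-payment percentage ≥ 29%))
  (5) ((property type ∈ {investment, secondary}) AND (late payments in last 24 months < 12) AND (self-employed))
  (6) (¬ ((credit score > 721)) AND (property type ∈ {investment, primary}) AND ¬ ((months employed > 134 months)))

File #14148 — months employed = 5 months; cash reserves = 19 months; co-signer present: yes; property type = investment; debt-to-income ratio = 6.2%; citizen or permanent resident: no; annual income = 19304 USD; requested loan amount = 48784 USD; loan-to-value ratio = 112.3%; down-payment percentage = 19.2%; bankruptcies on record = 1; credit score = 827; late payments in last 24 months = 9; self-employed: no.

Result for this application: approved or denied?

Denied

Atomic conditions:
  debt-to-income ratio ≤ 8.9%: 6.2 ≤ 8.9 is true
  loan-to-value ratio ≤ 105.1%: 112.3 ≤ 105.1 is false
  co-signer present: yes → true
  requested loan amount < 515568 USD: 48784 < 515568 is true
  citizen or permanent resident: no → false
  annual income ≤ 100993 USD: 19304 ≤ 100993 is true
  bankruptcies on record ≥ 0: 1 ≥ 0 is true
  property type ∈ {investment, primary}: investment is in the set → true
  cash reserves ≤ 5 months: 19 ≤ 5 is false
  down-payment percentage ≥ 29%: 19.2 ≥ 29 is false
  property type ∈ {investment, secondary}: investment is in the set → true
  late payments in last 24 months < 12: 9 < 12 is true
  self-employed: no → false
  credit score > 721: 827 > 721 is true
  months employed > 134 months: 5 > 134 is false
Combine:
[1.1] NOT true = false
[1] false AND false = false
[2.1] NOT true = false
[2] false AND true AND false = false
[3.1] NOT true = false
[3] false AND true = false
[4] true AND false AND false = false
[5] true AND true AND false = false
[6.1] NOT true = false
[6.3] NOT false = true
[6] false AND true AND true = false
[root] false OR false OR false OR false OR false OR false = false
Overall: false → denied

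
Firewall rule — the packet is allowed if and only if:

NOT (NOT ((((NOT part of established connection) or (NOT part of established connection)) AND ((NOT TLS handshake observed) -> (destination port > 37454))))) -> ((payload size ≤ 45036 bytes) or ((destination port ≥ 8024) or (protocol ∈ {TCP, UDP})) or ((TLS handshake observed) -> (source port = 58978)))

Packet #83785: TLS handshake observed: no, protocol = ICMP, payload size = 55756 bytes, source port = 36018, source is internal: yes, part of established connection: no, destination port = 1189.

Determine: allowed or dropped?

Atomic conditions:
  NOT part of established connection: no → true
  NOT TLS handshake observed: no → true
  destination port > 37454: 1189 > 37454 is false
  payload size ≤ 45036 bytes: 55756 ≤ 45036 is false
  destination port ≥ 8024: 1189 ≥ 8024 is false
  protocol ∈ {TCP, UDP}: ICMP is not in the set → false
  TLS handshake observed: no → false
  source port = 58978: 36018 == 58978 is false
Combine:
[1.1.1.1] true OR true = true
[1.1.1.2] true → false = false
[1.1.1] true AND false = false
[1.1] NOT false = true
[1] NOT true = false
[2.2] false OR false = false
[2.3] false → false (antecedent false ⇒ implication holds) = true
[2] false OR false OR true = true
[root] false → true (antecedent false ⇒ implication holds) = true
Overall: true → allowed

Allowed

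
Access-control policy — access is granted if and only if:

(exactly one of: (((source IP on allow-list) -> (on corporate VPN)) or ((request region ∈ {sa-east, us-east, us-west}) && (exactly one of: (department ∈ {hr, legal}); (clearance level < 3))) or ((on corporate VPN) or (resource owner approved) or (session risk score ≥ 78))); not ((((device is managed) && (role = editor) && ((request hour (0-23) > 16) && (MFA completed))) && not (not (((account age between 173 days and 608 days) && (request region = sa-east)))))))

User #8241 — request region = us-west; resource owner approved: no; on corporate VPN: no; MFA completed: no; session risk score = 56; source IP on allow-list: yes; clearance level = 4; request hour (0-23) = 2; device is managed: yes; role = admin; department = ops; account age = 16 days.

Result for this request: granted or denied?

Atomic conditions:
  source IP on allow-list: yes → true
  on corporate VPN: no → false
  request region ∈ {sa-east, us-east, us-west}: us-west is in the set → true
  department ∈ {hr, legal}: ops is not in the set → false
  clearance level < 3: 4 < 3 is false
  resource owner approved: no → false
  session risk score ≥ 78: 56 ≥ 78 is false
  device is managed: yes → true
  role = editor: admin == editor is false
  request hour (0-23) > 16: 2 > 16 is false
  MFA completed: no → false
  account age between 173 days and 608 days: 16 in [173, 608] is false
  request region = sa-east: us-west == sa-east is false
Combine:
[1.1] true → false = false
[1.2.2] exactly-one(false, false) = false
[1.2] true AND false = false
[1.3] false OR false OR false = false
[1] false OR false OR false = false
[2.1.1.3] false AND false = false
[2.1.1] true AND false AND false = false
[2.1.2.1.1] false AND false = false
[2.1.2.1] NOT false = true
[2.1.2] NOT true = false
[2.1] false AND false = false
[2] NOT false = true
[root] exactly-one(false, true) = true
Overall: true → granted

Granted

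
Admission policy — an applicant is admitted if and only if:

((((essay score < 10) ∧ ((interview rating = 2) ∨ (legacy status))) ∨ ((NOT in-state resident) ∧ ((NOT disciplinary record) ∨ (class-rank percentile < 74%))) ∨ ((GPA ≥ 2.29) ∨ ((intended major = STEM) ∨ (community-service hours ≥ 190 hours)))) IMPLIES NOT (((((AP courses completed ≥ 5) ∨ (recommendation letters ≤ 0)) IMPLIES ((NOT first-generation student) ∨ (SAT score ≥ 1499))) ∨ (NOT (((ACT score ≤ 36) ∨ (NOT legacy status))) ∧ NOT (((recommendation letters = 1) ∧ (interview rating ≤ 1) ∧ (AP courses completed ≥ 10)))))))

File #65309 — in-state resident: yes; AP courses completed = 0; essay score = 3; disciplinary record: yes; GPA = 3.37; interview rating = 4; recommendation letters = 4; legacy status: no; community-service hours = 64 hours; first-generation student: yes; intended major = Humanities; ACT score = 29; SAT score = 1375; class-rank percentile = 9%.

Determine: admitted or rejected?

Rejected

Atomic conditions:
  essay score < 10: 3 < 10 is true
  interview rating = 2: 4 == 2 is false
  legacy status: no → false
  NOT in-state resident: yes → false
  NOT disciplinary record: yes → false
  class-rank percentile < 74%: 9 < 74 is true
  GPA ≥ 2.29: 3.37 ≥ 2.29 is true
  intended major = STEM: Humanities == STEM is false
  community-service hours ≥ 190 hours: 64 ≥ 190 is false
  AP courses completed ≥ 5: 0 ≥ 5 is false
  recommendation letters ≤ 0: 4 ≤ 0 is false
  NOT first-generation student: yes → false
  SAT score ≥ 1499: 1375 ≥ 1499 is false
  ACT score ≤ 36: 29 ≤ 36 is true
  NOT legacy status: no → true
  recommendation letters = 1: 4 == 1 is false
  interview rating ≤ 1: 4 ≤ 1 is false
  AP courses completed ≥ 10: 0 ≥ 10 is false
Combine:
[1.1.2] false OR false = false
[1.1] true AND false = false
[1.2.2] false OR true = true
[1.2] false AND true = false
[1.3.2] false OR false = false
[1.3] true OR false = true
[1] false OR false OR true = true
[2.1.1.1] false OR false = false
[2.1.1.2] false OR false = false
[2.1.1] false → false (antecedent false ⇒ implication holds) = true
[2.1.2.1.1] true OR true = true
[2.1.2.1] NOT true = false
[2.1.2.2.1] false AND false AND false = false
[2.1.2.2] NOT false = true
[2.1.2] false AND true = false
[2.1] true OR false = true
[2] NOT true = false
[root] true → false = false
Overall: false → rejected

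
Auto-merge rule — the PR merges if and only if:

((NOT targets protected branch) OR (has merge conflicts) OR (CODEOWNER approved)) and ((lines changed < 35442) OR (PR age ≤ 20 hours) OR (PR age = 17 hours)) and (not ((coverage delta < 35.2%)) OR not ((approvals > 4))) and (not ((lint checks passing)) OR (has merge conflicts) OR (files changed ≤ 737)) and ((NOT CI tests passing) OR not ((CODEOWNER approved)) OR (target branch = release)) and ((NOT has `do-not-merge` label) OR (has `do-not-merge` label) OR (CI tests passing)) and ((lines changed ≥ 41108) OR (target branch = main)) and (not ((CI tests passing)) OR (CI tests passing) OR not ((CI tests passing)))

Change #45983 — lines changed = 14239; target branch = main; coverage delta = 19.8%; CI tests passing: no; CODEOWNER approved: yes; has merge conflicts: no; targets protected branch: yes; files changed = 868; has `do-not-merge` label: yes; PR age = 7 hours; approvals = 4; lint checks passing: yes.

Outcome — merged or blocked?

Atomic conditions:
  NOT targets protected branch: yes → false
  has merge conflicts: no → false
  CODEOWNER approved: yes → true
  lines changed < 35442: 14239 < 35442 is true
  PR age ≤ 20 hours: 7 ≤ 20 is true
  PR age = 17 hours: 7 == 17 is false
  coverage delta < 35.2%: 19.8 < 35.2 is true
  approvals > 4: 4 > 4 is false
  lint checks passing: yes → true
  files changed ≤ 737: 868 ≤ 737 is false
  NOT CI tests passing: no → true
  target branch = release: main == release is false
  NOT has `do-not-merge` label: yes → false
  has `do-not-merge` label: yes → true
  CI tests passing: no → false
  lines changed ≥ 41108: 14239 ≥ 41108 is false
  target branch = main: main == main is true
Combine:
[1] false OR false OR true = true
[2] true OR true OR false = true
[3.1] NOT true = false
[3.2] NOT false = true
[3] false OR true = true
[4.1] NOT true = false
[4] false OR false OR false = false
[5.2] NOT true = false
[5] true OR false OR false = true
[6] false OR true OR false = true
[7] false OR true = true
[8.1] NOT false = true
[8.3] NOT false = true
[8] true OR false OR true = true
[root] true AND true AND true AND false AND true AND true AND true AND true = false
Overall: false → blocked

Blocked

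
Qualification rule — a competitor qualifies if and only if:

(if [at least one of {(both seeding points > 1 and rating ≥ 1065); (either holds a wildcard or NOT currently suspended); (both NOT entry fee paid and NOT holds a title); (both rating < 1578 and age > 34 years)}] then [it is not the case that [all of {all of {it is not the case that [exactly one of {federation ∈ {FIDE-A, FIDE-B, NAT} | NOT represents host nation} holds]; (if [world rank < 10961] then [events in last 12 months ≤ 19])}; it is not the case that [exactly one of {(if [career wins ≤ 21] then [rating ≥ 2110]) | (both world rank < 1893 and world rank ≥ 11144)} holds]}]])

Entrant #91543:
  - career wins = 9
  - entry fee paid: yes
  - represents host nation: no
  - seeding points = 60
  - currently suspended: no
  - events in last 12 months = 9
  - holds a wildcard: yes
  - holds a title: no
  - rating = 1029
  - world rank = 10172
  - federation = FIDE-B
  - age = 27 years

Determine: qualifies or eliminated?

Atomic conditions:
  seeding points > 1: 60 > 1 is true
  rating ≥ 1065: 1029 ≥ 1065 is false
  holds a wildcard: yes → true
  NOT currently suspended: no → true
  NOT entry fee paid: yes → false
  NOT holds a title: no → true
  rating < 1578: 1029 < 1578 is true
  age > 34 years: 27 > 34 is false
  federation ∈ {FIDE-A, FIDE-B, NAT}: FIDE-B is in the set → true
  NOT represents host nation: no → true
  world rank < 10961: 10172 < 10961 is true
  events in last 12 months ≤ 19: 9 ≤ 19 is true
  career wins ≤ 21: 9 ≤ 21 is true
  rating ≥ 2110: 1029 ≥ 2110 is false
  world rank < 1893: 10172 < 1893 is false
  world rank ≥ 11144: 10172 ≥ 11144 is false
Combine:
[1.1] true AND false = false
[1.2] true OR true = true
[1.3] false AND true = false
[1.4] true AND false = false
[1] false OR true OR false OR false = true
[2.1.1.1.1] exactly-one(true, true) = false
[2.1.1.1] NOT false = true
[2.1.1.2] true → true = true
[2.1.1] true AND true = true
[2.1.2.1.1] true → false = false
[2.1.2.1.2] false AND false = false
[2.1.2.1] exactly-one(false, false) = false
[2.1.2] NOT false = true
[2.1] true AND true = true
[2] NOT true = false
[root] true → false = false
Overall: false → eliminated

Eliminated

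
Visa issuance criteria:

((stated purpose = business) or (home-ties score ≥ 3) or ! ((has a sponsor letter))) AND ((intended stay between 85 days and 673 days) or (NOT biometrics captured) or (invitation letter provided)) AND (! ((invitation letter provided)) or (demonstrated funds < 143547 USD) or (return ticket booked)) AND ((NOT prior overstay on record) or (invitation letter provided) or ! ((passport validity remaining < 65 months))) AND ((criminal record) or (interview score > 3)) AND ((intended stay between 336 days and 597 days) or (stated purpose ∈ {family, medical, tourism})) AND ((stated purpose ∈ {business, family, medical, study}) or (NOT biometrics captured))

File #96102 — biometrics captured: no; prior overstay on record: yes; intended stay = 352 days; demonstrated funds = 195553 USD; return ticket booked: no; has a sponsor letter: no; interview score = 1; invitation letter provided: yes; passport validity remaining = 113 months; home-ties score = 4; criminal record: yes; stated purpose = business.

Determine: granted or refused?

Atomic conditions:
  stated purpose = business: business == business is true
  home-ties score ≥ 3: 4 ≥ 3 is true
  has a sponsor letter: no → false
  intended stay between 85 days and 673 days: 352 in [85, 673] is true
  NOT biometrics captured: no → true
  invitation letter provided: yes → true
  demonstrated funds < 143547 USD: 195553 < 143547 is false
  return ticket booked: no → false
  NOT prior overstay on record: yes → false
  passport validity remaining < 65 months: 113 < 65 is false
  criminal record: yes → true
  interview score > 3: 1 > 3 is false
  intended stay between 336 days and 597 days: 352 in [336, 597] is true
  stated purpose ∈ {family, medical, tourism}: business is not in the set → false
  stated purpose ∈ {business, family, medical, study}: business is in the set → true
Combine:
[1.3] NOT false = true
[1] true OR true OR true = true
[2] true OR true OR true = true
[3.1] NOT true = false
[3] false OR false OR false = false
[4.3] NOT false = true
[4] false OR true OR true = true
[5] true OR false = true
[6] true OR false = true
[7] true OR true = true
[root] true AND true AND false AND true AND true AND true AND true = false
Overall: false → refused

Refused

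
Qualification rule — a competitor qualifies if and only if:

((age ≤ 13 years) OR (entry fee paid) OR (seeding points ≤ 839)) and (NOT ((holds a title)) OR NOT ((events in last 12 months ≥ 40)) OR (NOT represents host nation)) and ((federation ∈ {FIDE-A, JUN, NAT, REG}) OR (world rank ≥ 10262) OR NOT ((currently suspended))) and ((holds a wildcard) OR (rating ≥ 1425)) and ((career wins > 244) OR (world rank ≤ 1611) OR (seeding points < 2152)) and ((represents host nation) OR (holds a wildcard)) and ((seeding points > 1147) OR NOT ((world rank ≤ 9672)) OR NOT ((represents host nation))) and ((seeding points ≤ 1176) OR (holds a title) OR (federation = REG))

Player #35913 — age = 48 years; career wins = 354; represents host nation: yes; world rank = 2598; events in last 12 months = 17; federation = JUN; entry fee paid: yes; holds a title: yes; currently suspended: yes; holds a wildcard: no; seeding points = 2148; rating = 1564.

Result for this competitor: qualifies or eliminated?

Atomic conditions:
  age ≤ 13 years: 48 ≤ 13 is false
  entry fee paid: yes → true
  seeding points ≤ 839: 2148 ≤ 839 is false
  holds a title: yes → true
  events in last 12 months ≥ 40: 17 ≥ 40 is false
  NOT represents host nation: yes → false
  federation ∈ {FIDE-A, JUN, NAT, REG}: JUN is in the set → true
  world rank ≥ 10262: 2598 ≥ 10262 is false
  currently suspended: yes → true
  holds a wildcard: no → false
  rating ≥ 1425: 1564 ≥ 1425 is true
  career wins > 244: 354 > 244 is true
  world rank ≤ 1611: 2598 ≤ 1611 is false
  seeding points < 2152: 2148 < 2152 is true
  represents host nation: yes → true
  seeding points > 1147: 2148 > 1147 is true
  world rank ≤ 9672: 2598 ≤ 9672 is true
  seeding points ≤ 1176: 2148 ≤ 1176 is false
  federation = REG: JUN == REG is false
Combine:
[1] false OR true OR false = true
[2.1] NOT true = false
[2.2] NOT false = true
[2] false OR true OR false = true
[3.3] NOT true = false
[3] true OR false OR false = true
[4] false OR true = true
[5] true OR false OR true = true
[6] true OR false = true
[7.2] NOT true = false
[7.3] NOT true = false
[7] true OR false OR false = true
[8] false OR true OR false = true
[root] true AND true AND true AND true AND true AND true AND true AND true = true
Overall: true → qualifies

Qualifies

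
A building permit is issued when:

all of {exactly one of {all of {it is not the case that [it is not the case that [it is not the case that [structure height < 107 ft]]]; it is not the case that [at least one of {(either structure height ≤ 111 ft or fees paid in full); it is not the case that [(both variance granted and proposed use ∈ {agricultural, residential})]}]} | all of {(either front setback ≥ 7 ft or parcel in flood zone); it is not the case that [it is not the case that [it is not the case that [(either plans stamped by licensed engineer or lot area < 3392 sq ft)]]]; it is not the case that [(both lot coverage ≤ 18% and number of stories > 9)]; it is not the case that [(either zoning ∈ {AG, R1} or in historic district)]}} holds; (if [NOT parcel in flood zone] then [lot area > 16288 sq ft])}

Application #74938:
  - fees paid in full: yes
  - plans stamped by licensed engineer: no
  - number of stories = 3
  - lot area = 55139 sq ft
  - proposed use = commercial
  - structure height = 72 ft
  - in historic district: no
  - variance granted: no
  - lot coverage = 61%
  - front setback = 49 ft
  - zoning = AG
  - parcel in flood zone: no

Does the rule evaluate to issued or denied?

Denied

Atomic conditions:
  structure height < 107 ft: 72 < 107 is true
  structure height ≤ 111 ft: 72 ≤ 111 is true
  fees paid in full: yes → true
  variance granted: no → false
  proposed use ∈ {agricultural, residential}: commercial is not in the set → false
  front setback ≥ 7 ft: 49 ≥ 7 is true
  parcel in flood zone: no → false
  plans stamped by licensed engineer: no → false
  lot area < 3392 sq ft: 55139 < 3392 is false
  lot coverage ≤ 18%: 61 ≤ 18 is false
  number of stories > 9: 3 > 9 is false
  zoning ∈ {AG, R1}: AG is in the set → true
  in historic district: no → false
  NOT parcel in flood zone: no → true
  lot area > 16288 sq ft: 55139 > 16288 is true
Combine:
[1.1.1.1.1] NOT true = false
[1.1.1.1] NOT false = true
[1.1.1] NOT true = false
[1.1.2.1.1] true OR true = true
[1.1.2.1.2.1] false AND false = false
[1.1.2.1.2] NOT false = true
[1.1.2.1] true OR true = true
[1.1.2] NOT true = false
[1.1] false AND false = false
[1.2.1] true OR false = true
[1.2.2.1.1.1] false OR false = false
[1.2.2.1.1] NOT false = true
[1.2.2.1] NOT true = false
[1.2.2] NOT false = true
[1.2.3.1] false AND false = false
[1.2.3] NOT false = true
[1.2.4.1] true OR false = true
[1.2.4] NOT true = false
[1.2] true AND true AND true AND false = false
[1] exactly-one(false, false) = false
[2] true → true = true
[root] false AND true = false
Overall: false → denied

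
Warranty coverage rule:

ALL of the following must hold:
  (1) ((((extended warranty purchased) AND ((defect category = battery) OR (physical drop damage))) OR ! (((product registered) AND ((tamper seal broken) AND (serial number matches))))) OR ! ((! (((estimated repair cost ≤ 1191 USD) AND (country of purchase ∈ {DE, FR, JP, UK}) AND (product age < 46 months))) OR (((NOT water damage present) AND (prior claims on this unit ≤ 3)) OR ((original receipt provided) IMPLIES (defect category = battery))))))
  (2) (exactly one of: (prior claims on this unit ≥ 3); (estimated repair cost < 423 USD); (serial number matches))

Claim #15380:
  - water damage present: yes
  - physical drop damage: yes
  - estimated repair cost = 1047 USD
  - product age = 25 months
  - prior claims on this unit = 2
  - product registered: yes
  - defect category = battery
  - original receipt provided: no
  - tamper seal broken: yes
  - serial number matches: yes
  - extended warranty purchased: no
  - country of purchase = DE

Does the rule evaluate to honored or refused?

Atomic conditions:
  extended warranty purchased: no → false
  defect category = battery: battery == battery is true
  physical drop damage: yes → true
  product registered: yes → true
  tamper seal broken: yes → true
  serial number matches: yes → true
  estimated repair cost ≤ 1191 USD: 1047 ≤ 1191 is true
  country of purchase ∈ {DE, FR, JP, UK}: DE is in the set → true
  product age < 46 months: 25 < 46 is true
  NOT water damage present: yes → false
  prior claims on this unit ≤ 3: 2 ≤ 3 is true
  original receipt provided: no → false
  prior claims on this unit ≥ 3: 2 ≥ 3 is false
  estimated repair cost < 423 USD: 1047 < 423 is false
Combine:
[1.1.1.2] true OR true = true
[1.1.1] false AND true = false
[1.1.2.1.2] true AND true = true
[1.1.2.1] true AND true = true
[1.1.2] NOT true = false
[1.1] false OR false = false
[1.2.1.1.1] true AND true AND true = true
[1.2.1.1] NOT true = false
[1.2.1.2.1] false AND true = false
[1.2.1.2.2] false → true (antecedent false ⇒ implication holds) = true
[1.2.1.2] false OR true = true
[1.2.1] false OR true = true
[1.2] NOT true = false
[1] false OR false = false
[2] exactly-one(false, false, true) = true
[root] false AND true = false
Overall: false → refused

Refused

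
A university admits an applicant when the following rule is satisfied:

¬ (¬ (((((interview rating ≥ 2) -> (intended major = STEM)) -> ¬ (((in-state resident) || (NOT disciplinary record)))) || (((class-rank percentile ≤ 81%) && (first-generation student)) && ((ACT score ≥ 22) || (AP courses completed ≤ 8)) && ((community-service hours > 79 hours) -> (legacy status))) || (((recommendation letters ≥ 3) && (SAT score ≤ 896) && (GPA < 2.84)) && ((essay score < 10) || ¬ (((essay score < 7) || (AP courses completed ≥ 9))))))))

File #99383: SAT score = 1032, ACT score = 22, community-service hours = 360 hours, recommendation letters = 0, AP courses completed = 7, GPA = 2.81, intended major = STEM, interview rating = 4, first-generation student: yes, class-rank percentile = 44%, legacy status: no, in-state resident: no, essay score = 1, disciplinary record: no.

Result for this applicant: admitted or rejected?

Rejected

Atomic conditions:
  interview rating ≥ 2: 4 ≥ 2 is true
  intended major = STEM: STEM == STEM is true
  in-state resident: no → false
  NOT disciplinary record: no → true
  class-rank percentile ≤ 81%: 44 ≤ 81 is true
  first-generation student: yes → true
  ACT score ≥ 22: 22 ≥ 22 is true
  AP courses completed ≤ 8: 7 ≤ 8 is true
  community-service hours > 79 hours: 360 > 79 is true
  legacy status: no → false
  recommendation letters ≥ 3: 0 ≥ 3 is false
  SAT score ≤ 896: 1032 ≤ 896 is false
  GPA < 2.84: 2.81 < 2.84 is true
  essay score < 10: 1 < 10 is true
  essay score < 7: 1 < 7 is true
  AP courses completed ≥ 9: 7 ≥ 9 is false
Combine:
[1.1.1.1] true → true = true
[1.1.1.2.1] false OR true = true
[1.1.1.2] NOT true = false
[1.1.1] true → false = false
[1.1.2.1] true AND true = true
[1.1.2.2] true OR true = true
[1.1.2.3] true → false = false
[1.1.2] true AND true AND false = false
[1.1.3.1] false AND false AND true = false
[1.1.3.2.2.1] true OR false = true
[1.1.3.2.2] NOT true = false
[1.1.3.2] true OR false = true
[1.1.3] false AND true = false
[1.1] false OR false OR false = false
[1] NOT false = true
[root] NOT true = false
Overall: false → rejected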